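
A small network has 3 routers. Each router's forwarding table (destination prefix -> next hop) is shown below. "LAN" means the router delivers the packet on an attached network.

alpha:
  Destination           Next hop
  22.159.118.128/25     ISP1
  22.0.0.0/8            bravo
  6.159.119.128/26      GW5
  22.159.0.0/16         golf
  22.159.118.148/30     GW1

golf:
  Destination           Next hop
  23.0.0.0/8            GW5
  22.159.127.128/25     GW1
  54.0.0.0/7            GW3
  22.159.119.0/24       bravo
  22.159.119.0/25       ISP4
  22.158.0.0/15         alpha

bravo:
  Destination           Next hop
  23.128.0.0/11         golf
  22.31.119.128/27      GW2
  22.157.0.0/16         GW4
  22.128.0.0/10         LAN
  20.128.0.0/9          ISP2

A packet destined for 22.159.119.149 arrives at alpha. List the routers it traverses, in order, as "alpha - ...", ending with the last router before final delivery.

alpha - golf - bravo

At alpha: longest match for 22.159.119.149 is 22.159.0.0/16 -> golf
At golf: longest match for 22.159.119.149 is 22.159.119.0/24 -> bravo
At bravo: longest match for 22.159.119.149 is 22.128.0.0/10 -> LAN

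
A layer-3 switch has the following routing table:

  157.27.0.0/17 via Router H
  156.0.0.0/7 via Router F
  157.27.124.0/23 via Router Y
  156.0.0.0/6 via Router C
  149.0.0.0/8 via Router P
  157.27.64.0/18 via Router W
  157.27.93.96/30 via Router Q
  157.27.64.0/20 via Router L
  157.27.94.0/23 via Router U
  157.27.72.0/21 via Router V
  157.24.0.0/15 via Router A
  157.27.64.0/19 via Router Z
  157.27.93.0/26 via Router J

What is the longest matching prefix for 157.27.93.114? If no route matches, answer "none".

157.27.64.0/19

Entries matching 157.27.93.114:
  156.0.0.0/6 (156.0.0.0 - 159.255.255.255)
  156.0.0.0/7 (156.0.0.0 - 157.255.255.255)
  157.27.0.0/17 (157.27.0.0 - 157.27.127.255)
  157.27.64.0/18 (157.27.64.0 - 157.27.127.255)
  157.27.64.0/19 (157.27.64.0 - 157.27.95.255)
Most specific is 157.27.64.0/19.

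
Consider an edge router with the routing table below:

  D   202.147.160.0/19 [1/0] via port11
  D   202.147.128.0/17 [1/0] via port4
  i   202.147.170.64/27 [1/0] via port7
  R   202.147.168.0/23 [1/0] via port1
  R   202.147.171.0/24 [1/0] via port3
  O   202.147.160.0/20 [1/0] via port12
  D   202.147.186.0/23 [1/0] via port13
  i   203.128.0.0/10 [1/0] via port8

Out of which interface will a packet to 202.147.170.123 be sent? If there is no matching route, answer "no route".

port12

Routes whose prefix contains 202.147.170.123:
  202.147.128.0/17 (202.147.128.0 - 202.147.255.255) -> port4
  202.147.160.0/19 (202.147.160.0 - 202.147.191.255) -> port11
  202.147.160.0/20 (202.147.160.0 - 202.147.175.255) -> port12
More-specific entries that do NOT match:
  202.147.170.64/27 (202.147.170.64 - 202.147.170.95) does not contain 202.147.170.123
  202.147.171.0/24 (202.147.171.0 - 202.147.171.255) does not contain 202.147.170.123
  202.147.168.0/23 (202.147.168.0 - 202.147.169.255) does not contain 202.147.170.123
  202.147.186.0/23 (202.147.186.0 - 202.147.187.255) does not contain 202.147.170.123
Longest matching prefix is /20 -> interface port12.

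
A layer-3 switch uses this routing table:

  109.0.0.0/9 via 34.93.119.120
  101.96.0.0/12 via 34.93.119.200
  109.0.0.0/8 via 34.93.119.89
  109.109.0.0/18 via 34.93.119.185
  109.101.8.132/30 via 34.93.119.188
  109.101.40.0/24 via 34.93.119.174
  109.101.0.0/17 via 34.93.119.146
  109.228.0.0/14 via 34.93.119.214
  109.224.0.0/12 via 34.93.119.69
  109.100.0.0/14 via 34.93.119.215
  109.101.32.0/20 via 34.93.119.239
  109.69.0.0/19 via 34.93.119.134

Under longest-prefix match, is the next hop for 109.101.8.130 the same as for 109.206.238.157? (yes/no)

no

109.101.8.130: longest match 109.101.0.0/17 -> 34.93.119.146
109.206.238.157: longest match 109.0.0.0/8 -> 34.93.119.89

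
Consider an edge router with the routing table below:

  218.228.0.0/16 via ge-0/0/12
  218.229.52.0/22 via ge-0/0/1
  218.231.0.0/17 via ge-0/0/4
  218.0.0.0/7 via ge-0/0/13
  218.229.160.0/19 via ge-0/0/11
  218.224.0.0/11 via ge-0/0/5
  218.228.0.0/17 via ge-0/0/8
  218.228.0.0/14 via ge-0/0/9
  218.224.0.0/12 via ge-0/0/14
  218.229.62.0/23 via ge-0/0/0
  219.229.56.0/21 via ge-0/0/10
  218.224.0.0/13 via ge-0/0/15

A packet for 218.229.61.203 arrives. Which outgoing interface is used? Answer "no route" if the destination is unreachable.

Routes whose prefix contains 218.229.61.203:
  218.0.0.0/7 (218.0.0.0 - 219.255.255.255) -> ge-0/0/13
  218.224.0.0/11 (218.224.0.0 - 218.255.255.255) -> ge-0/0/5
  218.224.0.0/12 (218.224.0.0 - 218.239.255.255) -> ge-0/0/14
  218.224.0.0/13 (218.224.0.0 - 218.231.255.255) -> ge-0/0/15
  218.228.0.0/14 (218.228.0.0 - 218.231.255.255) -> ge-0/0/9
More-specific entries that do NOT match:
  218.229.62.0/23 (218.229.62.0 - 218.229.63.255) does not contain 218.229.61.203
  218.229.52.0/22 (218.229.52.0 - 218.229.55.255) does not contain 218.229.61.203
  219.229.56.0/21 (219.229.56.0 - 219.229.63.255) does not contain 218.229.61.203
  218.229.160.0/19 (218.229.160.0 - 218.229.191.255) does not contain 218.229.61.203
  218.231.0.0/17 (218.231.0.0 - 218.231.127.255) does not contain 218.229.61.203
  218.228.0.0/17 (218.228.0.0 - 218.228.127.255) does not contain 218.229.61.203
  218.228.0.0/16 (218.228.0.0 - 218.228.255.255) does not contain 218.229.61.203
Longest matching prefix is /14 -> interface ge-0/0/9.

ge-0/0/9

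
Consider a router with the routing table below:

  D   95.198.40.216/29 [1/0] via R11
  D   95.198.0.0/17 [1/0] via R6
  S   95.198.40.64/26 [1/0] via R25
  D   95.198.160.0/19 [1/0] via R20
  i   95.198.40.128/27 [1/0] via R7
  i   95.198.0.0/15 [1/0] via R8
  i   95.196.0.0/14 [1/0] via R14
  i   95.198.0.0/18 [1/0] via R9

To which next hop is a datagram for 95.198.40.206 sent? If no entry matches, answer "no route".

Routes whose prefix contains 95.198.40.206:
  95.196.0.0/14 (95.196.0.0 - 95.199.255.255) -> R14
  95.198.0.0/15 (95.198.0.0 - 95.199.255.255) -> R8
  95.198.0.0/17 (95.198.0.0 - 95.198.127.255) -> R6
  95.198.0.0/18 (95.198.0.0 - 95.198.63.255) -> R9
More-specific entries that do NOT match:
  95.198.40.216/29 (95.198.40.216 - 95.198.40.223) does not contain 95.198.40.206
  95.198.40.128/27 (95.198.40.128 - 95.198.40.159) does not contain 95.198.40.206
  95.198.40.64/26 (95.198.40.64 - 95.198.40.127) does not contain 95.198.40.206
  95.198.160.0/19 (95.198.160.0 - 95.198.191.255) does not contain 95.198.40.206
Longest matching prefix is /18 -> next hop R9.

R9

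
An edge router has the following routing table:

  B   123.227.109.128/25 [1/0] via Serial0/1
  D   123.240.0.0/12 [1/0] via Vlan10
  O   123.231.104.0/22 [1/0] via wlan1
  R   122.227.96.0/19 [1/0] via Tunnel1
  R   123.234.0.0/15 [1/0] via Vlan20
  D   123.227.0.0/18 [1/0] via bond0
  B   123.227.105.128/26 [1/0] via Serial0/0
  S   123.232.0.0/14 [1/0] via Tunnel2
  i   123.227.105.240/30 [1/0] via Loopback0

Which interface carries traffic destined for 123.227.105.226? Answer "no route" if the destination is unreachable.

no route

No entry's prefix contains 123.227.105.226; there is no default route.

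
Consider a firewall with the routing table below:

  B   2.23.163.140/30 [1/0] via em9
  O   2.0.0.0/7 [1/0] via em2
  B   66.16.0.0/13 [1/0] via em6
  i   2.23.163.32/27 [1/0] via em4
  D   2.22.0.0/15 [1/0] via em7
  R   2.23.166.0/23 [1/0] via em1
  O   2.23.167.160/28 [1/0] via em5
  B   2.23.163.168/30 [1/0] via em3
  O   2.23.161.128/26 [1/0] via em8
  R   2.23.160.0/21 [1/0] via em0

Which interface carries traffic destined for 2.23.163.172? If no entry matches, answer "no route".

em0

Routes whose prefix contains 2.23.163.172:
  2.0.0.0/7 (2.0.0.0 - 3.255.255.255) -> em2
  2.22.0.0/15 (2.22.0.0 - 2.23.255.255) -> em7
  2.23.160.0/21 (2.23.160.0 - 2.23.167.255) -> em0
More-specific entries that do NOT match:
  2.23.163.140/30 (2.23.163.140 - 2.23.163.143) does not contain 2.23.163.172
  2.23.163.168/30 (2.23.163.168 - 2.23.163.171) does not contain 2.23.163.172
  2.23.167.160/28 (2.23.167.160 - 2.23.167.175) does not contain 2.23.163.172
  2.23.163.32/27 (2.23.163.32 - 2.23.163.63) does not contain 2.23.163.172
  2.23.161.128/26 (2.23.161.128 - 2.23.161.191) does not contain 2.23.163.172
  2.23.166.0/23 (2.23.166.0 - 2.23.167.255) does not contain 2.23.163.172
Longest matching prefix is /21 -> interface em0.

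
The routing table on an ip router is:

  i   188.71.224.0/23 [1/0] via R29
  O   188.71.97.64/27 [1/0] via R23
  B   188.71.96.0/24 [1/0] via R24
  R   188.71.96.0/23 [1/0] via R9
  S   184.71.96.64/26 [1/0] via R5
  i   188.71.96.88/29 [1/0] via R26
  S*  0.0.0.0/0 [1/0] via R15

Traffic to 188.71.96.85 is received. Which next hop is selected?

Routes whose prefix contains 188.71.96.85:
  0.0.0.0/0 (default, matches everything) -> R15
  188.71.96.0/23 (188.71.96.0 - 188.71.97.255) -> R9
  188.71.96.0/24 (188.71.96.0 - 188.71.96.255) -> R24
More-specific entries that do NOT match:
  188.71.96.88/29 (188.71.96.88 - 188.71.96.95) does not contain 188.71.96.85
  188.71.97.64/27 (188.71.97.64 - 188.71.97.95) does not contain 188.71.96.85
  184.71.96.64/26 (184.71.96.64 - 184.71.96.127) does not contain 188.71.96.85
Longest matching prefix is /24 -> next hop R24.

R24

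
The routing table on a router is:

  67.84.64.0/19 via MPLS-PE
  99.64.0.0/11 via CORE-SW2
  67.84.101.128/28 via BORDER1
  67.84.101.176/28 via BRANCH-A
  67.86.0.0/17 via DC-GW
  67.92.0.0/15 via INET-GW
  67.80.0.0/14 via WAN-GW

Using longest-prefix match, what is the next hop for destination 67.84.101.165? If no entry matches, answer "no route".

no route

No entry's prefix contains 67.84.101.165; there is no default route.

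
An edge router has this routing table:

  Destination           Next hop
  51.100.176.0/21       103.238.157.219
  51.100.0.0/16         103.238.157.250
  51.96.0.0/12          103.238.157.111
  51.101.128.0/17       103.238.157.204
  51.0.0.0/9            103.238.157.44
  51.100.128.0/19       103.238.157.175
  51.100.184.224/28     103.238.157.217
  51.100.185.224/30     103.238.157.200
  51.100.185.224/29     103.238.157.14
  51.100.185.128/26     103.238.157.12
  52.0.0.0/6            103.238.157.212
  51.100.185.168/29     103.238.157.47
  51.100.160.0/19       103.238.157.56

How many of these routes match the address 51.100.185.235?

4

Prefixes containing 51.100.185.235:
  51.0.0.0/9 (51.0.0.0 - 51.127.255.255)
  51.96.0.0/12 (51.96.0.0 - 51.111.255.255)
  51.100.0.0/16 (51.100.0.0 - 51.100.255.255)
  51.100.160.0/19 (51.100.160.0 - 51.100.191.255)
Total matching entries: 4.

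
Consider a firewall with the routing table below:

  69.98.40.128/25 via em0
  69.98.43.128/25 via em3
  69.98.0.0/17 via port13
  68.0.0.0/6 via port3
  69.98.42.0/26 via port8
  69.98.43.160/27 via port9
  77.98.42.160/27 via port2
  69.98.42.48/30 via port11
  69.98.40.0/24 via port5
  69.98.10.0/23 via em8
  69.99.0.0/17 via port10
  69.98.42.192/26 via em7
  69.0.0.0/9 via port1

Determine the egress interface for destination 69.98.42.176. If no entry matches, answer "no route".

Routes whose prefix contains 69.98.42.176:
  68.0.0.0/6 (68.0.0.0 - 71.255.255.255) -> port3
  69.0.0.0/9 (69.0.0.0 - 69.127.255.255) -> port1
  69.98.0.0/17 (69.98.0.0 - 69.98.127.255) -> port13
More-specific entries that do NOT match:
  69.98.42.48/30 (69.98.42.48 - 69.98.42.51) does not contain 69.98.42.176
  69.98.43.160/27 (69.98.43.160 - 69.98.43.191) does not contain 69.98.42.176
  77.98.42.160/27 (77.98.42.160 - 77.98.42.191) does not contain 69.98.42.176
  69.98.42.0/26 (69.98.42.0 - 69.98.42.63) does not contain 69.98.42.176
  69.98.42.192/26 (69.98.42.192 - 69.98.42.255) does not contain 69.98.42.176
  69.98.40.128/25 (69.98.40.128 - 69.98.40.255) does not contain 69.98.42.176
  69.98.43.128/25 (69.98.43.128 - 69.98.43.255) does not contain 69.98.42.176
  69.98.40.0/24 (69.98.40.0 - 69.98.40.255) does not contain 69.98.42.176
  69.98.10.0/23 (69.98.10.0 - 69.98.11.255) does not contain 69.98.42.176
Longest matching prefix is /17 -> interface port13.

port13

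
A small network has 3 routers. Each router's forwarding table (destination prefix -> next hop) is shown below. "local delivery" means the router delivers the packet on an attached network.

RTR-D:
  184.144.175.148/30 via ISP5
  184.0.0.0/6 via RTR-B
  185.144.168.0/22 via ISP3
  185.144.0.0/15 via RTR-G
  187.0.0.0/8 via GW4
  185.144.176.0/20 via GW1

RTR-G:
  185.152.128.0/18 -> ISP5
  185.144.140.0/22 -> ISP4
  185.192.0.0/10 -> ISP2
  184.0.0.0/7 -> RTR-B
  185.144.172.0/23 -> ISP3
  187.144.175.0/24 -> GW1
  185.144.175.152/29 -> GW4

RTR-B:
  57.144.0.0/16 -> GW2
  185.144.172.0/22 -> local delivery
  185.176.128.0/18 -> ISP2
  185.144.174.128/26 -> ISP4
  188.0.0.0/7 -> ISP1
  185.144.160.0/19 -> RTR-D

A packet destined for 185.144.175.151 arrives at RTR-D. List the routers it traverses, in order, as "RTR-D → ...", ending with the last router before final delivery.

RTR-D → RTR-G → RTR-B

At RTR-D: longest match for 185.144.175.151 is 185.144.0.0/15 -> RTR-G
At RTR-G: longest match for 185.144.175.151 is 184.0.0.0/7 -> RTR-B
At RTR-B: longest match for 185.144.175.151 is 185.144.172.0/22 -> local delivery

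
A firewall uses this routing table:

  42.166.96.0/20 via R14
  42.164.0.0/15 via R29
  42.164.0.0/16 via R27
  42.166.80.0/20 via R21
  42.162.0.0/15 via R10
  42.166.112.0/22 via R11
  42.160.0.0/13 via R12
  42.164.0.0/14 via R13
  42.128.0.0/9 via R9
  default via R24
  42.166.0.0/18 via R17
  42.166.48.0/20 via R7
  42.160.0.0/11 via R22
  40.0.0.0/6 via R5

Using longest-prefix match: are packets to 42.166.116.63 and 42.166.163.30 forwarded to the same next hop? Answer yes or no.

42.166.116.63: longest match 42.164.0.0/14 -> R13
42.166.163.30: longest match 42.164.0.0/14 -> R13

yes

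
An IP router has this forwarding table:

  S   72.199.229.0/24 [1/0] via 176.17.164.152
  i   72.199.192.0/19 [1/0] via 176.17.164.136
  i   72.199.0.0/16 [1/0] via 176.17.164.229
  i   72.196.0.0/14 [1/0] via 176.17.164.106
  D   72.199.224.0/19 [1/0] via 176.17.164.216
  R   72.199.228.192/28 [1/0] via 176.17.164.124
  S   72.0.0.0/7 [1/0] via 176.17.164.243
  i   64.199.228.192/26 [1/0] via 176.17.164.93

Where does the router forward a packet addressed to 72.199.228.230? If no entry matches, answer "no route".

176.17.164.216

Routes whose prefix contains 72.199.228.230:
  72.0.0.0/7 (72.0.0.0 - 73.255.255.255) -> 176.17.164.243
  72.196.0.0/14 (72.196.0.0 - 72.199.255.255) -> 176.17.164.106
  72.199.0.0/16 (72.199.0.0 - 72.199.255.255) -> 176.17.164.229
  72.199.224.0/19 (72.199.224.0 - 72.199.255.255) -> 176.17.164.216
More-specific entries that do NOT match:
  72.199.228.192/28 (72.199.228.192 - 72.199.228.207) does not contain 72.199.228.230
  64.199.228.192/26 (64.199.228.192 - 64.199.228.255) does not contain 72.199.228.230
  72.199.229.0/24 (72.199.229.0 - 72.199.229.255) does not contain 72.199.228.230
Longest matching prefix is /19 -> next hop 176.17.164.216.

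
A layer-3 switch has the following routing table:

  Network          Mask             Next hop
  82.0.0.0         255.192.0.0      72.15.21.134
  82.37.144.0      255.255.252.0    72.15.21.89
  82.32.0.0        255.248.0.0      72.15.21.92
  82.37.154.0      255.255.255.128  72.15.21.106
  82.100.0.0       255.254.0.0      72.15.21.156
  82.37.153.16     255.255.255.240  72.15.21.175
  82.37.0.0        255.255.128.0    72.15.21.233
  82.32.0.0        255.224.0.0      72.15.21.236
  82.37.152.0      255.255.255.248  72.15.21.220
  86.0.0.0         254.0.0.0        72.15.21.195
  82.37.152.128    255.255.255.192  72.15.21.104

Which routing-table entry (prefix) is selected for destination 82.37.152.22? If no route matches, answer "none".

82.32.0.0/13

Entries matching 82.37.152.22:
  82.0.0.0/10 (82.0.0.0 - 82.63.255.255)
  82.32.0.0/11 (82.32.0.0 - 82.63.255.255)
  82.32.0.0/13 (82.32.0.0 - 82.39.255.255)
Most specific is 82.32.0.0/13.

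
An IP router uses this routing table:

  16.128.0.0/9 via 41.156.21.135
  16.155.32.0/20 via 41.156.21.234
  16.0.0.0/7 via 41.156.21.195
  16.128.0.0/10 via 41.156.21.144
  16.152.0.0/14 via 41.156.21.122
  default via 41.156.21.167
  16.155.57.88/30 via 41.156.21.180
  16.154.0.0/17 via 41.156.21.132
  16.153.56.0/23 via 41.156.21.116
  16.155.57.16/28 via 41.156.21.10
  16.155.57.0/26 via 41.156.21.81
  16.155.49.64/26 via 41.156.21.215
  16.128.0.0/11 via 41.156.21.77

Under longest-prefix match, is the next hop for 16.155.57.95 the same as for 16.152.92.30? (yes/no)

yes

16.155.57.95: longest match 16.152.0.0/14 -> 41.156.21.122
16.152.92.30: longest match 16.152.0.0/14 -> 41.156.21.122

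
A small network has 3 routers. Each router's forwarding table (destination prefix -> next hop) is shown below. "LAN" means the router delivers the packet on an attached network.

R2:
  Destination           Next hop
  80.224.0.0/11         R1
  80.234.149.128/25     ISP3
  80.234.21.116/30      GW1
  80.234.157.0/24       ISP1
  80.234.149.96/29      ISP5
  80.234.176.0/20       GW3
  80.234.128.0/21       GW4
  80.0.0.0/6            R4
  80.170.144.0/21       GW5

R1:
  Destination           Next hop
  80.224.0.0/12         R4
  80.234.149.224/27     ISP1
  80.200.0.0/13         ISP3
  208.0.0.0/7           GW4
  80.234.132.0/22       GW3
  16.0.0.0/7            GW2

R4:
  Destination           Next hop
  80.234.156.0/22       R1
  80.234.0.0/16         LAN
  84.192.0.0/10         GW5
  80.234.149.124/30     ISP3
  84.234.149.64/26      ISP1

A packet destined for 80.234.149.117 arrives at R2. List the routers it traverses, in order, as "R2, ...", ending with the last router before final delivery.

At R2: longest match for 80.234.149.117 is 80.224.0.0/11 -> R1
At R1: longest match for 80.234.149.117 is 80.224.0.0/12 -> R4
At R4: longest match for 80.234.149.117 is 80.234.0.0/16 -> LAN

R2, R1, R4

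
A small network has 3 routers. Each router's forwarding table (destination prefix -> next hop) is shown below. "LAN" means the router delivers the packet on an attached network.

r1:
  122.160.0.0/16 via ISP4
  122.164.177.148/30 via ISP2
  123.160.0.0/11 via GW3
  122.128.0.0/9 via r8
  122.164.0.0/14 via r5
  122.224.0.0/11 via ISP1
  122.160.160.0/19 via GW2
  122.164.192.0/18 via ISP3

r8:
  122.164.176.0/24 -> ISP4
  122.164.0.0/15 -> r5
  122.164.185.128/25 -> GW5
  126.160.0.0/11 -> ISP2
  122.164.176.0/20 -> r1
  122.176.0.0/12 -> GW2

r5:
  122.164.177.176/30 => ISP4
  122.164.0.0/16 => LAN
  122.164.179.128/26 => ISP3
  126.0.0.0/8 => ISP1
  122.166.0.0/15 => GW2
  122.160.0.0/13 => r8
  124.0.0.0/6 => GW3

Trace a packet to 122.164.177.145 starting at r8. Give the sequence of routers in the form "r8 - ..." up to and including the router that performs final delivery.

r8 - r1 - r5

At r8: longest match for 122.164.177.145 is 122.164.176.0/20 -> r1
At r1: longest match for 122.164.177.145 is 122.164.0.0/14 -> r5
At r5: longest match for 122.164.177.145 is 122.164.0.0/16 -> LAN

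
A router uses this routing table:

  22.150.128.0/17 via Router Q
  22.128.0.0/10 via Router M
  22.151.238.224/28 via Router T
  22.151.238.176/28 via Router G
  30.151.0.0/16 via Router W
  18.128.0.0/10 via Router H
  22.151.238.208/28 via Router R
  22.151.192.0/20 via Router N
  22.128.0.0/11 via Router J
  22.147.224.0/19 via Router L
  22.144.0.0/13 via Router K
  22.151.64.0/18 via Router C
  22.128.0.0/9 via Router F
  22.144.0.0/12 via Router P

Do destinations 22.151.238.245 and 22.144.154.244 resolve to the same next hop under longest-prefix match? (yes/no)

22.151.238.245: longest match 22.144.0.0/13 -> Router K
22.144.154.244: longest match 22.144.0.0/13 -> Router K

yes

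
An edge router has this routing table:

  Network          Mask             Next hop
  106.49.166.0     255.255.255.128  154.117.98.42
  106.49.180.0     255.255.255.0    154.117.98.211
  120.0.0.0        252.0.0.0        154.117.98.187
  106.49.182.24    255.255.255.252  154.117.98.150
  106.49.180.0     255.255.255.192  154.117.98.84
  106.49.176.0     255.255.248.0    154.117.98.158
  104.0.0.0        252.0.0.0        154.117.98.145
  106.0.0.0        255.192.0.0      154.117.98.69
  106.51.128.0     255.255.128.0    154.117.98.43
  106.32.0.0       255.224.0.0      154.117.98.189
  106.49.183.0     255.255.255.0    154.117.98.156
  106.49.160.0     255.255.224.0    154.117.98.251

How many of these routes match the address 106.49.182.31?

Prefixes containing 106.49.182.31:
  104.0.0.0/6 (104.0.0.0 - 107.255.255.255)
  106.0.0.0/10 (106.0.0.0 - 106.63.255.255)
  106.32.0.0/11 (106.32.0.0 - 106.63.255.255)
  106.49.160.0/19 (106.49.160.0 - 106.49.191.255)
  106.49.176.0/21 (106.49.176.0 - 106.49.183.255)
Total matching entries: 5.

5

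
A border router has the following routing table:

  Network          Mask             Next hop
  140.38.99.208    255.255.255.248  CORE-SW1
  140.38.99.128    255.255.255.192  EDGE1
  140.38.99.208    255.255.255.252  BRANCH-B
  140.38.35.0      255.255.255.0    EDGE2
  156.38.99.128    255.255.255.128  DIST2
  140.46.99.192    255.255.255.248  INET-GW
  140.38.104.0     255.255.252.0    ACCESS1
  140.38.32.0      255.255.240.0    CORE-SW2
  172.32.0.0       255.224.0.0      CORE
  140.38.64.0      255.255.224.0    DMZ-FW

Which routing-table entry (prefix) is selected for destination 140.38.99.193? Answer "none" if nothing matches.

none

140.38.99.193 is outside every listed prefix and there is no default route.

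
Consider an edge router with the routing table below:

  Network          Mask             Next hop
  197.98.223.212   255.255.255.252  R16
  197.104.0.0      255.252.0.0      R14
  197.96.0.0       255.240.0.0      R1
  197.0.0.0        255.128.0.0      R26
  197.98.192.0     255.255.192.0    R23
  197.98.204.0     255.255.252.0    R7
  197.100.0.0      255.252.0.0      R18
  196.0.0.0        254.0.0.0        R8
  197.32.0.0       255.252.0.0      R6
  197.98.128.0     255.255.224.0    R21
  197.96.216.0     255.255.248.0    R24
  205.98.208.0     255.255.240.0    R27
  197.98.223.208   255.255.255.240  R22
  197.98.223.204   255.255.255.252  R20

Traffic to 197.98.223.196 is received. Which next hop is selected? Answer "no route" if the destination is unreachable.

R23

Routes whose prefix contains 197.98.223.196:
  196.0.0.0/7 (196.0.0.0 - 197.255.255.255) -> R8
  197.0.0.0/9 (197.0.0.0 - 197.127.255.255) -> R26
  197.96.0.0/12 (197.96.0.0 - 197.111.255.255) -> R1
  197.98.192.0/18 (197.98.192.0 - 197.98.255.255) -> R23
More-specific entries that do NOT match:
  197.98.223.212/30 (197.98.223.212 - 197.98.223.215) does not contain 197.98.223.196
  197.98.223.204/30 (197.98.223.204 - 197.98.223.207) does not contain 197.98.223.196
  197.98.223.208/28 (197.98.223.208 - 197.98.223.223) does not contain 197.98.223.196
  197.98.204.0/22 (197.98.204.0 - 197.98.207.255) does not contain 197.98.223.196
  197.96.216.0/21 (197.96.216.0 - 197.96.223.255) does not contain 197.98.223.196
  205.98.208.0/20 (205.98.208.0 - 205.98.223.255) does not contain 197.98.223.196
  197.98.128.0/19 (197.98.128.0 - 197.98.159.255) does not contain 197.98.223.196
Longest matching prefix is /18 -> next hop R23.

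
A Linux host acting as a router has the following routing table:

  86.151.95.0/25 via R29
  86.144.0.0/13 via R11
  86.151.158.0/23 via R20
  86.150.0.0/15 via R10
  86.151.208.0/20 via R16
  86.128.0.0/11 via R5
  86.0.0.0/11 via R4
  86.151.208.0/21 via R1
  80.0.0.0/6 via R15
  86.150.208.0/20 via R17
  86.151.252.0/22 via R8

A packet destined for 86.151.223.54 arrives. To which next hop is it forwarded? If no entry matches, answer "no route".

R16

Routes whose prefix contains 86.151.223.54:
  86.128.0.0/11 (86.128.0.0 - 86.159.255.255) -> R5
  86.144.0.0/13 (86.144.0.0 - 86.151.255.255) -> R11
  86.150.0.0/15 (86.150.0.0 - 86.151.255.255) -> R10
  86.151.208.0/20 (86.151.208.0 - 86.151.223.255) -> R16
More-specific entries that do NOT match:
  86.151.95.0/25 (86.151.95.0 - 86.151.95.127) does not contain 86.151.223.54
  86.151.158.0/23 (86.151.158.0 - 86.151.159.255) does not contain 86.151.223.54
  86.151.252.0/22 (86.151.252.0 - 86.151.255.255) does not contain 86.151.223.54
  86.151.208.0/21 (86.151.208.0 - 86.151.215.255) does not contain 86.151.223.54
Longest matching prefix is /20 -> next hop R16.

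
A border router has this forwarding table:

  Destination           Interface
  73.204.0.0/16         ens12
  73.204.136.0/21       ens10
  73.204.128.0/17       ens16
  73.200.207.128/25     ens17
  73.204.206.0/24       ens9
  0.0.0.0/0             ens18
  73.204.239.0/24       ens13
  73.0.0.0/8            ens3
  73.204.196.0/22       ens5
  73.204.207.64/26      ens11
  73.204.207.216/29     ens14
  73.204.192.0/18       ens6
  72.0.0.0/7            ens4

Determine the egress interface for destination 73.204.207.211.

Routes whose prefix contains 73.204.207.211:
  0.0.0.0/0 (default, matches everything) -> ens18
  72.0.0.0/7 (72.0.0.0 - 73.255.255.255) -> ens4
  73.0.0.0/8 (73.0.0.0 - 73.255.255.255) -> ens3
  73.204.0.0/16 (73.204.0.0 - 73.204.255.255) -> ens12
  73.204.128.0/17 (73.204.128.0 - 73.204.255.255) -> ens16
  73.204.192.0/18 (73.204.192.0 - 73.204.255.255) -> ens6
More-specific entries that do NOT match:
  73.204.207.216/29 (73.204.207.216 - 73.204.207.223) does not contain 73.204.207.211
  73.204.207.64/26 (73.204.207.64 - 73.204.207.127) does not contain 73.204.207.211
  73.200.207.128/25 (73.200.207.128 - 73.200.207.255) does not contain 73.204.207.211
  73.204.206.0/24 (73.204.206.0 - 73.204.206.255) does not contain 73.204.207.211
  73.204.239.0/24 (73.204.239.0 - 73.204.239.255) does not contain 73.204.207.211
  73.204.196.0/22 (73.204.196.0 - 73.204.199.255) does not contain 73.204.207.211
  73.204.136.0/21 (73.204.136.0 - 73.204.143.255) does not contain 73.204.207.211
Longest matching prefix is /18 -> interface ens6.

ens6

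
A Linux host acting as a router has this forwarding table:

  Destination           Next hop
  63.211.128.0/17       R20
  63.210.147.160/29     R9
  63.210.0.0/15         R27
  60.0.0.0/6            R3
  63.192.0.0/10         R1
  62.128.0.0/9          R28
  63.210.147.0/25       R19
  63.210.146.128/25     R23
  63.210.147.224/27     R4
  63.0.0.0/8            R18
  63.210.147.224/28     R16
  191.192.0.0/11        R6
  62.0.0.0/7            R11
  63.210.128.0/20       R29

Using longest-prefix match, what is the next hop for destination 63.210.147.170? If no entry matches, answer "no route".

Routes whose prefix contains 63.210.147.170:
  60.0.0.0/6 (60.0.0.0 - 63.255.255.255) -> R3
  62.0.0.0/7 (62.0.0.0 - 63.255.255.255) -> R11
  63.0.0.0/8 (63.0.0.0 - 63.255.255.255) -> R18
  63.192.0.0/10 (63.192.0.0 - 63.255.255.255) -> R1
  63.210.0.0/15 (63.210.0.0 - 63.211.255.255) -> R27
More-specific entries that do NOT match:
  63.210.147.160/29 (63.210.147.160 - 63.210.147.167) does not contain 63.210.147.170
  63.210.147.224/28 (63.210.147.224 - 63.210.147.239) does not contain 63.210.147.170
  63.210.147.224/27 (63.210.147.224 - 63.210.147.255) does not contain 63.210.147.170
  63.210.147.0/25 (63.210.147.0 - 63.210.147.127) does not contain 63.210.147.170
  63.210.146.128/25 (63.210.146.128 - 63.210.146.255) does not contain 63.210.147.170
  63.210.128.0/20 (63.210.128.0 - 63.210.143.255) does not contain 63.210.147.170
  63.211.128.0/17 (63.211.128.0 - 63.211.255.255) does not contain 63.210.147.170
Longest matching prefix is /15 -> next hop R27.

R27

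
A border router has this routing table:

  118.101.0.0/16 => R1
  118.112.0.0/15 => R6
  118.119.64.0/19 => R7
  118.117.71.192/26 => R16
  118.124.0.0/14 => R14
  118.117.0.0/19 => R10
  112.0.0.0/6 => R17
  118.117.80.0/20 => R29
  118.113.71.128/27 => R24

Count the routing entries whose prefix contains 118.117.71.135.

No listed prefix contains 118.117.71.135.
Total matching entries: 0.

0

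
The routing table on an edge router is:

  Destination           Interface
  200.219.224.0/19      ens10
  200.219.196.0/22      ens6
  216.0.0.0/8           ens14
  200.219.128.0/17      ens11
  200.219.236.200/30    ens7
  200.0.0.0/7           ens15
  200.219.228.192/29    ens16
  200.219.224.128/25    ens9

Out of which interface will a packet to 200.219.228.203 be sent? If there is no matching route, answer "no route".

ens10

Routes whose prefix contains 200.219.228.203:
  200.0.0.0/7 (200.0.0.0 - 201.255.255.255) -> ens15
  200.219.128.0/17 (200.219.128.0 - 200.219.255.255) -> ens11
  200.219.224.0/19 (200.219.224.0 - 200.219.255.255) -> ens10
More-specific entries that do NOT match:
  200.219.236.200/30 (200.219.236.200 - 200.219.236.203) does not contain 200.219.228.203
  200.219.228.192/29 (200.219.228.192 - 200.219.228.199) does not contain 200.219.228.203
  200.219.224.128/25 (200.219.224.128 - 200.219.224.255) does not contain 200.219.228.203
  200.219.196.0/22 (200.219.196.0 - 200.219.199.255) does not contain 200.219.228.203
Longest matching prefix is /19 -> interface ens10.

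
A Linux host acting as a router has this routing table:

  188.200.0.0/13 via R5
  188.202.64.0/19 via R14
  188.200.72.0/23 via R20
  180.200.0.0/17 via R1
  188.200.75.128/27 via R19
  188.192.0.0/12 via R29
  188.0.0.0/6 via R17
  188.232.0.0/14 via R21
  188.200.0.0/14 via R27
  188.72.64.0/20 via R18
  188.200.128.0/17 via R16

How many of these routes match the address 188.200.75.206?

4

Prefixes containing 188.200.75.206:
  188.0.0.0/6 (188.0.0.0 - 191.255.255.255)
  188.192.0.0/12 (188.192.0.0 - 188.207.255.255)
  188.200.0.0/13 (188.200.0.0 - 188.207.255.255)
  188.200.0.0/14 (188.200.0.0 - 188.203.255.255)
Total matching entries: 4.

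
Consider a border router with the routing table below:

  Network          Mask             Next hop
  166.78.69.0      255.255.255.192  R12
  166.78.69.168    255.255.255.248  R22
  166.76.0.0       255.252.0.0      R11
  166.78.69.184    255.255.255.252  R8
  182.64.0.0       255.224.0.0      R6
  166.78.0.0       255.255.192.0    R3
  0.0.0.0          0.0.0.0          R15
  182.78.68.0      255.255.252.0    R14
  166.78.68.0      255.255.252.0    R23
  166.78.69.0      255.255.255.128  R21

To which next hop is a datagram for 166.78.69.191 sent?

Routes whose prefix contains 166.78.69.191:
  0.0.0.0/0 (default, matches everything) -> R15
  166.76.0.0/14 (166.76.0.0 - 166.79.255.255) -> R11
  166.78.68.0/22 (166.78.68.0 - 166.78.71.255) -> R23
More-specific entries that do NOT match:
  166.78.69.184/30 (166.78.69.184 - 166.78.69.187) does not contain 166.78.69.191
  166.78.69.168/29 (166.78.69.168 - 166.78.69.175) does not contain 166.78.69.191
  166.78.69.0/26 (166.78.69.0 - 166.78.69.63) does not contain 166.78.69.191
  166.78.69.0/25 (166.78.69.0 - 166.78.69.127) does not contain 166.78.69.191
Longest matching prefix is /22 -> next hop R23.

R23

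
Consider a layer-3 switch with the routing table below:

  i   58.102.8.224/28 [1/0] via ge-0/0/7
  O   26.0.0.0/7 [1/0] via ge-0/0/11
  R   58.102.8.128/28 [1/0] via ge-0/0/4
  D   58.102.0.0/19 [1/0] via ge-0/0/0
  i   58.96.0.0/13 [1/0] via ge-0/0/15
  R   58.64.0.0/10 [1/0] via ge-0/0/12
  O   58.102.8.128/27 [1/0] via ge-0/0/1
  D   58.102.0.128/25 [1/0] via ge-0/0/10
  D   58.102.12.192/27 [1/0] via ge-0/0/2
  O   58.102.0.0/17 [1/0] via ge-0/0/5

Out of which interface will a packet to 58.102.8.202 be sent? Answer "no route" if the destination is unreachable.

ge-0/0/0

Routes whose prefix contains 58.102.8.202:
  58.64.0.0/10 (58.64.0.0 - 58.127.255.255) -> ge-0/0/12
  58.96.0.0/13 (58.96.0.0 - 58.103.255.255) -> ge-0/0/15
  58.102.0.0/17 (58.102.0.0 - 58.102.127.255) -> ge-0/0/5
  58.102.0.0/19 (58.102.0.0 - 58.102.31.255) -> ge-0/0/0
More-specific entries that do NOT match:
  58.102.8.224/28 (58.102.8.224 - 58.102.8.239) does not contain 58.102.8.202
  58.102.8.128/28 (58.102.8.128 - 58.102.8.143) does not contain 58.102.8.202
  58.102.8.128/27 (58.102.8.128 - 58.102.8.159) does not contain 58.102.8.202
  58.102.12.192/27 (58.102.12.192 - 58.102.12.223) does not contain 58.102.8.202
  58.102.0.128/25 (58.102.0.128 - 58.102.0.255) does not contain 58.102.8.202
Longest matching prefix is /19 -> interface ge-0/0/0.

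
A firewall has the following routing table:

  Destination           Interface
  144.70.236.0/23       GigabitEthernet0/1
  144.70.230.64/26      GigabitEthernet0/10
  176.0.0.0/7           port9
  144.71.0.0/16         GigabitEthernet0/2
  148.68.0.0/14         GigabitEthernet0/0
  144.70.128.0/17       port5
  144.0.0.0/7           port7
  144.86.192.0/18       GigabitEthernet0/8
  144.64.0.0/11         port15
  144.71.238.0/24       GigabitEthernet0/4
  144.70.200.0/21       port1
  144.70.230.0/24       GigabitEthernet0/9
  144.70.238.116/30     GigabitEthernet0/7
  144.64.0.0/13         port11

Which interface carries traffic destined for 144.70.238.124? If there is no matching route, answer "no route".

port5

Routes whose prefix contains 144.70.238.124:
  144.0.0.0/7 (144.0.0.0 - 145.255.255.255) -> port7
  144.64.0.0/11 (144.64.0.0 - 144.95.255.255) -> port15
  144.64.0.0/13 (144.64.0.0 - 144.71.255.255) -> port11
  144.70.128.0/17 (144.70.128.0 - 144.70.255.255) -> port5
More-specific entries that do NOT match:
  144.70.238.116/30 (144.70.238.116 - 144.70.238.119) does not contain 144.70.238.124
  144.70.230.64/26 (144.70.230.64 - 144.70.230.127) does not contain 144.70.238.124
  144.71.238.0/24 (144.71.238.0 - 144.71.238.255) does not contain 144.70.238.124
  144.70.230.0/24 (144.70.230.0 - 144.70.230.255) does not contain 144.70.238.124
  144.70.236.0/23 (144.70.236.0 - 144.70.237.255) does not contain 144.70.238.124
  144.70.200.0/21 (144.70.200.0 - 144.70.207.255) does not contain 144.70.238.124
  144.86.192.0/18 (144.86.192.0 - 144.86.255.255) does not contain 144.70.238.124
Longest matching prefix is /17 -> interface port5.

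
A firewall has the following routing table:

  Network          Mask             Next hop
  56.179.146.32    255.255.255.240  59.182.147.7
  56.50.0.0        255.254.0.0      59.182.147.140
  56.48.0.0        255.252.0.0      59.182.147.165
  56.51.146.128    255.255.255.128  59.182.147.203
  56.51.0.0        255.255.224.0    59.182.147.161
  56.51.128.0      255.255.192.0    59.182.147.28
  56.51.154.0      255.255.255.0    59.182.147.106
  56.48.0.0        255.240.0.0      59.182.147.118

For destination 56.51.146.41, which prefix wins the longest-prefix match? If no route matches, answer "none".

56.51.128.0/18

Entries matching 56.51.146.41:
  56.48.0.0/12 (56.48.0.0 - 56.63.255.255)
  56.48.0.0/14 (56.48.0.0 - 56.51.255.255)
  56.50.0.0/15 (56.50.0.0 - 56.51.255.255)
  56.51.128.0/18 (56.51.128.0 - 56.51.191.255)
Most specific is 56.51.128.0/18.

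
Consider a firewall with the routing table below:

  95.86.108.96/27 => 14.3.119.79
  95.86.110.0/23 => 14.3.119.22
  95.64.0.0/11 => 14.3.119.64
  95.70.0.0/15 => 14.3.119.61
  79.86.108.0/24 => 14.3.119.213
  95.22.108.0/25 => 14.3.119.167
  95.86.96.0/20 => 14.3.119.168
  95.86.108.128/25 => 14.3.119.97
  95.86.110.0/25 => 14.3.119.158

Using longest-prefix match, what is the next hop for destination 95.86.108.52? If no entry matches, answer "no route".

14.3.119.168

Routes whose prefix contains 95.86.108.52:
  95.64.0.0/11 (95.64.0.0 - 95.95.255.255) -> 14.3.119.64
  95.86.96.0/20 (95.86.96.0 - 95.86.111.255) -> 14.3.119.168
More-specific entries that do NOT match:
  95.86.108.96/27 (95.86.108.96 - 95.86.108.127) does not contain 95.86.108.52
  95.22.108.0/25 (95.22.108.0 - 95.22.108.127) does not contain 95.86.108.52
  95.86.108.128/25 (95.86.108.128 - 95.86.108.255) does not contain 95.86.108.52
  95.86.110.0/25 (95.86.110.0 - 95.86.110.127) does not contain 95.86.108.52
  79.86.108.0/24 (79.86.108.0 - 79.86.108.255) does not contain 95.86.108.52
  95.86.110.0/23 (95.86.110.0 - 95.86.111.255) does not contain 95.86.108.52
Longest matching prefix is /20 -> next hop 14.3.119.168.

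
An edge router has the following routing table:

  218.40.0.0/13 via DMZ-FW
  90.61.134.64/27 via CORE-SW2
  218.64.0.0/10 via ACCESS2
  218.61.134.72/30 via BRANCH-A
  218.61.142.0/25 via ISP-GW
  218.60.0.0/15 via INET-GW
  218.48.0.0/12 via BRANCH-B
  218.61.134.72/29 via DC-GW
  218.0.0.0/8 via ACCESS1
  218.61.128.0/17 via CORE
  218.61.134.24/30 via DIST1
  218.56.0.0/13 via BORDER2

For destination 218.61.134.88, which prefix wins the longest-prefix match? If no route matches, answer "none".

Entries matching 218.61.134.88:
  218.0.0.0/8 (218.0.0.0 - 218.255.255.255)
  218.48.0.0/12 (218.48.0.0 - 218.63.255.255)
  218.56.0.0/13 (218.56.0.0 - 218.63.255.255)
  218.60.0.0/15 (218.60.0.0 - 218.61.255.255)
  218.61.128.0/17 (218.61.128.0 - 218.61.255.255)
Most specific is 218.61.128.0/17.

218.61.128.0/17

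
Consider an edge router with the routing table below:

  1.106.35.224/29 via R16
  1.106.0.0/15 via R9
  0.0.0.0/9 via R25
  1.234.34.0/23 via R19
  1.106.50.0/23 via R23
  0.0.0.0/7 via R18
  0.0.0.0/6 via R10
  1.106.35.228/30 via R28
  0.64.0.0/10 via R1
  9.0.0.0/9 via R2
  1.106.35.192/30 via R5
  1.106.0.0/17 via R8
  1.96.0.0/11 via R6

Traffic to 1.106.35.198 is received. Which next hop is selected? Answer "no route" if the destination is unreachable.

Routes whose prefix contains 1.106.35.198:
  0.0.0.0/6 (0.0.0.0 - 3.255.255.255) -> R10
  0.0.0.0/7 (0.0.0.0 - 1.255.255.255) -> R18
  1.96.0.0/11 (1.96.0.0 - 1.127.255.255) -> R6
  1.106.0.0/15 (1.106.0.0 - 1.107.255.255) -> R9
  1.106.0.0/17 (1.106.0.0 - 1.106.127.255) -> R8
More-specific entries that do NOT match:
  1.106.35.228/30 (1.106.35.228 - 1.106.35.231) does not contain 1.106.35.198
  1.106.35.192/30 (1.106.35.192 - 1.106.35.195) does not contain 1.106.35.198
  1.106.35.224/29 (1.106.35.224 - 1.106.35.231) does not contain 1.106.35.198
  1.234.34.0/23 (1.234.34.0 - 1.234.35.255) does not contain 1.106.35.198
  1.106.50.0/23 (1.106.50.0 - 1.106.51.255) does not contain 1.106.35.198
Longest matching prefix is /17 -> next hop R8.

R8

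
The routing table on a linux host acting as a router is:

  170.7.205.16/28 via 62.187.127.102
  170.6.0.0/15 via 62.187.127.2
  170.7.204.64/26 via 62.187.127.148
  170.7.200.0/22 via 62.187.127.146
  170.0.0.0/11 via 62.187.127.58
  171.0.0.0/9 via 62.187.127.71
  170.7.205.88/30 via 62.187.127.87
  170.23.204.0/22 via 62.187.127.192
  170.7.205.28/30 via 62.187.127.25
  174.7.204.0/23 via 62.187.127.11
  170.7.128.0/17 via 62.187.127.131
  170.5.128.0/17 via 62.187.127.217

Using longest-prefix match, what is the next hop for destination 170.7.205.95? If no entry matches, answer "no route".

62.187.127.131

Routes whose prefix contains 170.7.205.95:
  170.0.0.0/11 (170.0.0.0 - 170.31.255.255) -> 62.187.127.58
  170.6.0.0/15 (170.6.0.0 - 170.7.255.255) -> 62.187.127.2
  170.7.128.0/17 (170.7.128.0 - 170.7.255.255) -> 62.187.127.131
More-specific entries that do NOT match:
  170.7.205.88/30 (170.7.205.88 - 170.7.205.91) does not contain 170.7.205.95
  170.7.205.28/30 (170.7.205.28 - 170.7.205.31) does not contain 170.7.205.95
  170.7.205.16/28 (170.7.205.16 - 170.7.205.31) does not contain 170.7.205.95
  170.7.204.64/26 (170.7.204.64 - 170.7.204.127) does not contain 170.7.205.95
  174.7.204.0/23 (174.7.204.0 - 174.7.205.255) does not contain 170.7.205.95
  170.7.200.0/22 (170.7.200.0 - 170.7.203.255) does not contain 170.7.205.95
  170.23.204.0/22 (170.23.204.0 - 170.23.207.255) does not contain 170.7.205.95
Longest matching prefix is /17 -> next hop 62.187.127.131.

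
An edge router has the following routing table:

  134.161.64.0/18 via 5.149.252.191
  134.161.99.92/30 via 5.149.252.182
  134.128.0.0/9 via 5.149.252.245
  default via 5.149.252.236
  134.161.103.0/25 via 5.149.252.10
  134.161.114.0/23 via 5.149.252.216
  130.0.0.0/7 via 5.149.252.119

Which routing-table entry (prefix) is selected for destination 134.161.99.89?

134.161.64.0/18

Entries matching 134.161.99.89:
  0.0.0.0/0 (default, matches everything)
  134.128.0.0/9 (134.128.0.0 - 134.255.255.255)
  134.161.64.0/18 (134.161.64.0 - 134.161.127.255)
Most specific is 134.161.64.0/18.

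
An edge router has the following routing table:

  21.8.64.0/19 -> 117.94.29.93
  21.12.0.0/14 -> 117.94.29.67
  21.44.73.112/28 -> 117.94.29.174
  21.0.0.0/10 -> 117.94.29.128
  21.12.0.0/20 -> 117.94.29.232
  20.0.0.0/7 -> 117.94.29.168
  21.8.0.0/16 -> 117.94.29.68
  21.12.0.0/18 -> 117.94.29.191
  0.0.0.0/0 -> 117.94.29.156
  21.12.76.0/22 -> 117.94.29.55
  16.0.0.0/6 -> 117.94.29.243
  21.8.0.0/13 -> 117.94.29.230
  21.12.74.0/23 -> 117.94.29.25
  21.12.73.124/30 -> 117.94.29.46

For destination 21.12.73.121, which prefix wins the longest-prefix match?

21.12.0.0/14

Entries matching 21.12.73.121:
  0.0.0.0/0 (default, matches everything)
  20.0.0.0/7 (20.0.0.0 - 21.255.255.255)
  21.0.0.0/10 (21.0.0.0 - 21.63.255.255)
  21.8.0.0/13 (21.8.0.0 - 21.15.255.255)
  21.12.0.0/14 (21.12.0.0 - 21.15.255.255)
Most specific is 21.12.0.0/14.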